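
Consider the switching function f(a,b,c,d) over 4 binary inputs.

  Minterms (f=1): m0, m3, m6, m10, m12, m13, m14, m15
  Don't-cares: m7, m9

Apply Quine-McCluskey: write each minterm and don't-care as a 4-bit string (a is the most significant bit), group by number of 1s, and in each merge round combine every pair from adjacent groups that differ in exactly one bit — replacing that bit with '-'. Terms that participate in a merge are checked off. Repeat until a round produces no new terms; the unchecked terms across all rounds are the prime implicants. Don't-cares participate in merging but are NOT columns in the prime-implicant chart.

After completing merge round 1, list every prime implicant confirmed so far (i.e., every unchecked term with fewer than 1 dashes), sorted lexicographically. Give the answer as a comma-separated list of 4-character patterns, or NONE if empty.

size-2^0 implicants → 0000  0011(✓)  0110(✓)  0111(✓)  1001(✓)  1010(✓)  1100(✓)  1101(✓)  1110(✓)  1111(✓)
size-2^1 implicants → -110(✓)  -111(✓)  0-11  011-(✓)  1-01  1-10  11-0(✓)  11-1(✓)  110-(✓)  111-(✓)
size-2^2 implicants → -11-  11--
Unchecked terms (primes): -11-, 0-11, 0000, 1-01, 1-10, 11--

0000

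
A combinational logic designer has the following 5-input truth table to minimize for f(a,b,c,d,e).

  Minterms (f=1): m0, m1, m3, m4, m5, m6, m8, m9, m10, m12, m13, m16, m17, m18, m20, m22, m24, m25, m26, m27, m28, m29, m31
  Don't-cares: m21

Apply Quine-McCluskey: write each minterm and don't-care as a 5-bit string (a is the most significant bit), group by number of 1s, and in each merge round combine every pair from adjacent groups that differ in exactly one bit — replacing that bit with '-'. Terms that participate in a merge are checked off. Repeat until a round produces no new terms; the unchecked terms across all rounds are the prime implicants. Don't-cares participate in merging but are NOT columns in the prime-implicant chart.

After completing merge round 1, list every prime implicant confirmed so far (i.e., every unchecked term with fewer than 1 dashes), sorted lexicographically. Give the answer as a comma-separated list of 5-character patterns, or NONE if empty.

NONE

size-2^0 implicants → 00000(✓)  00001(✓)  00011(✓)  00100(✓)  00101(✓)  00110(✓)  01000(✓)  01001(✓)  01010(✓)  01100(✓)  01101(✓)  10000(✓)  10001(✓)  10010(✓)  10100(✓)  10101(✓)  10110(✓)  11000(✓)  11001(✓)  11010(✓)  11011(✓)  11100(✓)  11101(✓)  11111(✓)
size-2^1 implicants → -0000(✓)  -0001(✓)  -0100(✓)  -0101(✓)  -0110(✓)  -1000(✓)  -1001(✓)  -1010(✓)  -1100(✓)  -1101(✓)  0-000(✓)  0-001(✓)  0-100(✓)  0-101(✓)  00-00(✓)  00-01(✓)  000-1  0000-(✓)  001-0(✓)  0010-(✓)  01-00(✓)  01-01(✓)  010-0(✓)  0100-(✓)  0110-(✓)  1-000(✓)  1-001(✓)  1-010(✓)  1-100(✓)  1-101(✓)  10-00(✓)  10-01(✓)  10-10(✓)  100-0(✓)  1000-(✓)  101-0(✓)  1010-(✓)  11-00(✓)  11-01(✓)  11-11(✓)  110-0(✓)  110-1(✓)  1100-(✓)  1101-(✓)  111-1(✓)  1110-(✓)
size-2^2 implicants → --000(✓)  --001(✓)  --100(✓)  --101(✓)  -0-00(✓)  -0-01(✓)  -000-(✓)  -01-0  -010-(✓)  -1-00(✓)  -1-01(✓)  -10-0  -100-(✓)  -110-(✓)  0--00(✓)  0--01(✓)  0-00-(✓)  0-10-(✓)  00-0-(✓)  01-0-(✓)  1--00(✓)  1--01(✓)  1-0-0  1-00-(✓)  1-10-(✓)  10--0  10-0-(✓)  11--1  11-0-(✓)  110--
size-2^3 implicants → ---00(✓)  ---01(✓)  --00-(✓)  --10-(✓)  -0-0-(✓)  -1-0-(✓)  0--0-(✓)  1--0-(✓)
size-2^4 implicants → ---0-
Unchecked terms (primes): ---0-, -01-0, -10-0, 000-1, 1-0-0, 10--0, 11--1, 110--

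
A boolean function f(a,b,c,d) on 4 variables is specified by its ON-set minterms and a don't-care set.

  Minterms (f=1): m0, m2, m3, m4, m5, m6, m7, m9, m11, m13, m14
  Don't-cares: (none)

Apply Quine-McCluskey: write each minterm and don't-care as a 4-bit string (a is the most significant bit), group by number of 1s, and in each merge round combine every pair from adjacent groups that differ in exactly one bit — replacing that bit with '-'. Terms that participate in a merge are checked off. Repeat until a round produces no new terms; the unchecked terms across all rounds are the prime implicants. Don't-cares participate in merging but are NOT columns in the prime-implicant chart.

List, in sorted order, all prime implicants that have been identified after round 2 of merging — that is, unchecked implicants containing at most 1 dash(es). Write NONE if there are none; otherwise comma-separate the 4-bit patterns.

-011, -101, -110, 1-01, 10-1

Round 0: 0000✓ 0010✓ 0011✓ 0100✓ 0101✓ 0110✓ 0111✓ 1001✓ 1011✓ 1101✓ 1110✓
Round 1: -011 -101 -110 0-00✓ 0-10✓ 0-11✓ 00-0✓ 001-✓ 01-0✓ 01-1✓ 010-✓ 011-✓ 1-01 10-1
Round 2: 0--0 0-1- 01--
PIs = {-011, -101, -110, 0--0, 0-1-, 01--, 1-01, 10-1}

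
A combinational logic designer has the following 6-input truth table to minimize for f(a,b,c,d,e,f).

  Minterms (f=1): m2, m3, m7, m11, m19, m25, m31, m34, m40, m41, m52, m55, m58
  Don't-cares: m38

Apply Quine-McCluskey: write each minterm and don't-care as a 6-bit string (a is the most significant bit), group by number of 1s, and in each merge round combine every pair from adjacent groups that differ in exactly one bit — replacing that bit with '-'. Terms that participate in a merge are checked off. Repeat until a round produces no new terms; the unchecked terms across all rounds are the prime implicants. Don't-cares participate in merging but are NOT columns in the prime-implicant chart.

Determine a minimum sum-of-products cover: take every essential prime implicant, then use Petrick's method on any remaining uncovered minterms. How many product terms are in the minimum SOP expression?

10

Round 0: 000010✓ 000011✓ 000111✓ 001011✓ 010011✓ 011001 011111 100010✓ 100110✓ 101000✓ 101001✓ 110100 110111 111010
Round 1: -00010 0-0011 00-011 000-11 00001- 100-10 10100-
PIs = {-00010, 0-0011, 00-011, 000-11, 00001-, 011001, 011111, 100-10, 10100-, 110100, 110111, 111010}
Coverage chart:
  m2: -00010,00001-
  m3: 0-0011,00-011,000-11,00001-
  m7: 000-11 ←essential
  m11: 00-011 ←essential
  m19: 0-0011 ←essential
  m25: 011001 ←essential
  m31: 011111 ←essential
  m34: -00010,100-10
  m40: 10100- ←essential
  m41: 10100- ←essential
  m52: 110100 ←essential
  m55: 110111 ←essential
  m58: 111010 ←essential
Essential: 0-0011, 00-011, 000-11, 011001, 011111, 10100-, 110100, 110111, 111010
Petrick residual → -00010
Min cover (10 terms): b'c'd'ef' + a'c'd'ef + a'b'd'ef + a'b'c'ef + a'bcd'e'f + a'bcdef + ab'cd'e' + abc'de'f' + abc'def + abcd'ef'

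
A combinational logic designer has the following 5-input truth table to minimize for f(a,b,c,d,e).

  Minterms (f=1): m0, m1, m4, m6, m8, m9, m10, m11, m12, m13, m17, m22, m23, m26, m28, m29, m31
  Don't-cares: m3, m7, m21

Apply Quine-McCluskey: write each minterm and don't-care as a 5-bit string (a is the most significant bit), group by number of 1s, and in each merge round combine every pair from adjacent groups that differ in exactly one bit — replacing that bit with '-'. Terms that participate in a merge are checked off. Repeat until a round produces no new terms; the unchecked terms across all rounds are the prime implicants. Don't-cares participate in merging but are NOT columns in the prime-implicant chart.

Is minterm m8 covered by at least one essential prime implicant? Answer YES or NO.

size-2^0 implicants → 00000(✓)  00001(✓)  00011(✓)  00100(✓)  00110(✓)  00111(✓)  01000(✓)  01001(✓)  01010(✓)  01011(✓)  01100(✓)  01101(✓)  10001(✓)  10101(✓)  10110(✓)  10111(✓)  11010(✓)  11100(✓)  11101(✓)  11111(✓)
size-2^1 implicants → -0001  -0110(✓)  -0111(✓)  -1010  -1100(✓)  -1101(✓)  0-000(✓)  0-001(✓)  0-011(✓)  0-100(✓)  00-00(✓)  00-11  000-1(✓)  0000-(✓)  001-0  0011-(✓)  01-00(✓)  01-01(✓)  010-0(✓)  010-1(✓)  0100-(✓)  0101-(✓)  0110-(✓)  1-101(✓)  1-111(✓)  10-01  101-1(✓)  1011-(✓)  111-1(✓)  1110-(✓)
size-2^2 implicants → -011-  -110-  0--00  0-0-1  0-00-  01-0-  010--  1-1-1
Unchecked terms (primes): -0001, -011-, -1010, -110-, 0--00, 0-0-1, 0-00-, 00-11, 001-0, 01-0-, 010--, 1-1-1, 10-01
Minterm coverage:
  m0 ⊆ 0--00,0-00-
  m1 ⊆ -0001,0-0-1,0-00-
  m4 ⊆ 0--00,001-0
  m6 ⊆ -011-,001-0
  m8 ⊆ 0--00,0-00-,01-0-,010--
  m9 ⊆ 0-0-1,0-00-,01-0-,010--
  m10 ⊆ -1010,010--
  m11 ⊆ 0-0-1,010--
  m12 ⊆ -110-,0--00,01-0-
  m13 ⊆ -110-,01-0-
  m17 ⊆ -0001,10-01
  m22 ⊆ -011- [E]
  m23 ⊆ -011-,1-1-1
  m26 ⊆ -1010 [E]
  m28 ⊆ -110- [E]
  m29 ⊆ -110-,1-1-1
  m31 ⊆ 1-1-1 [E]
E = {-011-, -1010, -110-, 1-1-1}

NO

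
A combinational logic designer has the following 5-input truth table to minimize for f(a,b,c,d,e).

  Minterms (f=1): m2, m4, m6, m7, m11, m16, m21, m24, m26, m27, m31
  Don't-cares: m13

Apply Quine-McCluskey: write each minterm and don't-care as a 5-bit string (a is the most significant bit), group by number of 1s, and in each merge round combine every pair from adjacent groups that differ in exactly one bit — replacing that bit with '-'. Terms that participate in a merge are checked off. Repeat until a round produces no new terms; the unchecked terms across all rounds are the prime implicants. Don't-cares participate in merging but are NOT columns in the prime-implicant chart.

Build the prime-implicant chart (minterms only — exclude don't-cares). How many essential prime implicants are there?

7

[col 0] 00010*, 00100*, 00110*, 00111*, 01011*, 01101, 10000*, 10101, 11000*, 11010*, 11011*, 11111*
[col 1] -1011, 00-10, 001-0, 0011-, 1-000, 11-11, 110-0, 1101-
Prime implicants: -1011, 00-10, 001-0, 0011-, 01101, 1-000, 10101, 11-11, 110-0, 1101-
PI chart (minterm → PIs covering it):
  2 | 00-10  (sole → essential)
  4 | 001-0  (sole → essential)
  6 | 00-10,001-0,0011-
  7 | 0011-  (sole → essential)
  11 | -1011  (sole → essential)
  16 | 1-000  (sole → essential)
  21 | 10101  (sole → essential)
  24 | 1-000,110-0
  26 | 110-0,1101-
  27 | -1011,11-11,1101-
  31 | 11-11  (sole → essential)
Essential prime implicants: -1011, 00-10, 001-0, 0011-, 1-000, 10101, 11-11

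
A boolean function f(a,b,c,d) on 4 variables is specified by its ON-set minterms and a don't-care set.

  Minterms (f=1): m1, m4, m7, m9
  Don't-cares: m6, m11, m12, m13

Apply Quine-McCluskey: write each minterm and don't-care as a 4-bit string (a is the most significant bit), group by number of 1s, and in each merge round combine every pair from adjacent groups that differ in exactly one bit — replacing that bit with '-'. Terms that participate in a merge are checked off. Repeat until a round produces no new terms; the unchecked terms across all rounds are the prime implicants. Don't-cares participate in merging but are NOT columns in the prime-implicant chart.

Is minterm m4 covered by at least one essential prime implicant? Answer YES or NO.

Round 0: 0001✓ 0100✓ 0110✓ 0111✓ 1001✓ 1011✓ 1100✓ 1101✓
Round 1: -001 -100 01-0 011- 1-01 10-1 110-
PIs = {-001, -100, 01-0, 011-, 1-01, 10-1, 110-}
Coverage chart:
  m1: -001 ←essential
  m4: -100,01-0
  m7: 011- ←essential
  m9: -001,1-01,10-1
Essential: -001, 011-

NO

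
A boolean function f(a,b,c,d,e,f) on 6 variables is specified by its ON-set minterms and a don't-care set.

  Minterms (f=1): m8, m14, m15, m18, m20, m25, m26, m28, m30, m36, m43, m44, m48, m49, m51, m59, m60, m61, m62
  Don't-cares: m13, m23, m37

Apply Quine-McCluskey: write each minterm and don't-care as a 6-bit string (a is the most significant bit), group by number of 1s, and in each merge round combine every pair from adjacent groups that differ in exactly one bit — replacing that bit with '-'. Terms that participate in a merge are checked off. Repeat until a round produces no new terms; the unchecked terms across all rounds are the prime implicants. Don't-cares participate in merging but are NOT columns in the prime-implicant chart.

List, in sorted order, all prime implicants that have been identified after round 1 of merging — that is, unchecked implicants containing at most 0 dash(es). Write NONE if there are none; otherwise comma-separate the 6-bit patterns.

Round 0: 001000 001101✓ 001110✓ 001111✓ 010010✓ 010100✓ 010111 011001 011010✓ 011100✓ 011110✓ 100100✓ 100101✓ 101011✓ 101100✓ 110000✓ 110001✓ 110011✓ 111011✓ 111100✓ 111101✓ 111110✓
Round 1: -11100✓ -11110✓ 0-1110 0011-1 00111- 01-010 01-100 011-10 0111-0✓ 1-1011 1-1100 10-100 10010- 11-011 1100-1 11000- 1111-0✓ 11110-
Round 2: -111-0
PIs = {-111-0, 0-1110, 001000, 0011-1, 00111-, 01-010, 01-100, 010111, 011-10, 011001, 1-1011, 1-1100, 10-100, 10010-, 11-011, 1100-1, 11000-, 11110-}

001000, 010111, 011001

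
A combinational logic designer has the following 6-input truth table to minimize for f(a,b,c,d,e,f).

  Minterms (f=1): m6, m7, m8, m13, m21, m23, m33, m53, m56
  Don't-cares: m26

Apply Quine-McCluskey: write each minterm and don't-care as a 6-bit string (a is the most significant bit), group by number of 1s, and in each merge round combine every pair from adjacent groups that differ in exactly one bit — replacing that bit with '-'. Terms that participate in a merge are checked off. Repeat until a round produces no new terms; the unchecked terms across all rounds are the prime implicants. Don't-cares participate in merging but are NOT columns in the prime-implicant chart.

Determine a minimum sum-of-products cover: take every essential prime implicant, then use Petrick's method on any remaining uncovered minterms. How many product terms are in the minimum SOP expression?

7

[col 0] 000110*, 000111*, 001000, 001101, 010101*, 010111*, 011010, 100001, 110101*, 111000
[col 1] -10101, 0-0111, 00011-, 0101-1
Prime implicants: -10101, 0-0111, 00011-, 001000, 001101, 0101-1, 011010, 100001, 111000
PI chart (minterm → PIs covering it):
  6 | 00011-  (sole → essential)
  7 | 0-0111,00011-
  8 | 001000  (sole → essential)
  13 | 001101  (sole → essential)
  21 | -10101,0101-1
  23 | 0-0111,0101-1
  33 | 100001  (sole → essential)
  53 | -10101  (sole → essential)
  56 | 111000  (sole → essential)
Essential prime implicants: -10101, 00011-, 001000, 001101, 100001, 111000
Petrick residual → 0-0111
Minimum SOP uses 7 PIs: bc'de'f + a'c'def + a'b'c'de + a'b'cd'e'f' + a'b'cde'f + ab'c'd'e'f + abcd'e'f'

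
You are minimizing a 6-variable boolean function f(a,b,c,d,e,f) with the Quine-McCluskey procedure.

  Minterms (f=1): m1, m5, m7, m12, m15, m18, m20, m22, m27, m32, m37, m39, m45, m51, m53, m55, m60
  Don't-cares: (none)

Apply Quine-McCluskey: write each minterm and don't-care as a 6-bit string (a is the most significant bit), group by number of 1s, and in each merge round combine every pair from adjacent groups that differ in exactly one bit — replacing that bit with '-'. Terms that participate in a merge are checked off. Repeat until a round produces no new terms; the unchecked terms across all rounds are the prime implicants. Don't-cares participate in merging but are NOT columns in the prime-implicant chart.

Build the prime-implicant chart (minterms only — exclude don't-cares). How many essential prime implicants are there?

[col 0] 000001*, 000101*, 000111*, 001100, 001111*, 010010*, 010100*, 010110*, 011011, 100000, 100101*, 100111*, 101101*, 110011*, 110101*, 110111*, 111100
[col 1] -00101*, -00111*, 00-111, 000-01, 0001-1*, 010-10, 0101-0, 1-0101*, 1-0111*, 10-101, 1001-1*, 110-11, 1101-1*
[col 2] -001-1, 1-01-1
Prime implicants: -001-1, 00-111, 000-01, 001100, 010-10, 0101-0, 011011, 1-01-1, 10-101, 100000, 110-11, 111100
PI chart (minterm → PIs covering it):
  1 | 000-01  (sole → essential)
  5 | -001-1,000-01
  7 | -001-1,00-111
  12 | 001100  (sole → essential)
  15 | 00-111  (sole → essential)
  18 | 010-10  (sole → essential)
  20 | 0101-0  (sole → essential)
  22 | 010-10,0101-0
  27 | 011011  (sole → essential)
  32 | 100000  (sole → essential)
  37 | -001-1,1-01-1,10-101
  39 | -001-1,1-01-1
  45 | 10-101  (sole → essential)
  51 | 110-11  (sole → essential)
  53 | 1-01-1  (sole → essential)
  55 | 1-01-1,110-11
  60 | 111100  (sole → essential)
Essential prime implicants: 00-111, 000-01, 001100, 010-10, 0101-0, 011011, 1-01-1, 10-101, 100000, 110-11, 111100

11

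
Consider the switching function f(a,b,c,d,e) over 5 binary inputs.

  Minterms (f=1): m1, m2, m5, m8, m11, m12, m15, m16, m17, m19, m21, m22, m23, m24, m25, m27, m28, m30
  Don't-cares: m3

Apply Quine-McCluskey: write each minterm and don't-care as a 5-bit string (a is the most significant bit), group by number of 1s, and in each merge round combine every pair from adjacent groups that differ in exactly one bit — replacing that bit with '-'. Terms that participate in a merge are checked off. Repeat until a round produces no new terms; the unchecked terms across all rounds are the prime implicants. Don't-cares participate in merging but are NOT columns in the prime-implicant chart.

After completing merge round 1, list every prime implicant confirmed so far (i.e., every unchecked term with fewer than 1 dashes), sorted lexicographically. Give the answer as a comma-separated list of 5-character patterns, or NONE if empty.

Round 0: 00001✓ 00010✓ 00011✓ 00101✓ 01000✓ 01011✓ 01100✓ 01111✓ 10000✓ 10001✓ 10011✓ 10101✓ 10110✓ 10111✓ 11000✓ 11001✓ 11011✓ 11100✓ 11110✓
Round 1: -0001✓ -0011✓ -0101✓ -1000✓ -1011✓ -1100✓ 0-011✓ 00-01✓ 000-1✓ 0001- 01-00✓ 01-11 1-000✓ 1-001✓ 1-011✓ 1-110 10-01✓ 10-11✓ 100-1✓ 1000-✓ 101-1✓ 1011- 11-00✓ 110-1✓ 1100-✓ 111-0
Round 2: --011 -0-01 -00-1 -1-00 1-0-1 1-00- 10--1
PIs = {--011, -0-01, -00-1, -1-00, 0001-, 01-11, 1-0-1, 1-00-, 1-110, 10--1, 1011-, 111-0}

NONE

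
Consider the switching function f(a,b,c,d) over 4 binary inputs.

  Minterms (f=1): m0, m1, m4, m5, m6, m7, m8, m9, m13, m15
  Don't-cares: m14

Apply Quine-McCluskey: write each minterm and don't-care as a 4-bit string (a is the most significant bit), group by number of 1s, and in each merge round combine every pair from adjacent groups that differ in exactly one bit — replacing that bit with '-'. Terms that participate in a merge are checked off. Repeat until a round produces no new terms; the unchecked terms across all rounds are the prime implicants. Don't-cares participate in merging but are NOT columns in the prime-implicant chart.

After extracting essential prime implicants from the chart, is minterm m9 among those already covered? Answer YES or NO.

Round 0: 0000✓ 0001✓ 0100✓ 0101✓ 0110✓ 0111✓ 1000✓ 1001✓ 1101✓ 1110✓ 1111✓
Round 1: -000✓ -001✓ -101✓ -110✓ -111✓ 0-00✓ 0-01✓ 000-✓ 01-0✓ 01-1✓ 010-✓ 011-✓ 1-01✓ 100-✓ 11-1✓ 111-✓
Round 2: --01 -00- -1-1 -11- 0-0- 01--
PIs = {--01, -00-, -1-1, -11-, 0-0-, 01--}
Coverage chart:
  m0: -00-,0-0-
  m1: --01,-00-,0-0-
  m4: 0-0-,01--
  m5: --01,-1-1,0-0-,01--
  m6: -11-,01--
  m7: -1-1,-11-,01--
  m8: -00- ←essential
  m9: --01,-00-
  m13: --01,-1-1
  m15: -1-1,-11-
Essential: -00-

YES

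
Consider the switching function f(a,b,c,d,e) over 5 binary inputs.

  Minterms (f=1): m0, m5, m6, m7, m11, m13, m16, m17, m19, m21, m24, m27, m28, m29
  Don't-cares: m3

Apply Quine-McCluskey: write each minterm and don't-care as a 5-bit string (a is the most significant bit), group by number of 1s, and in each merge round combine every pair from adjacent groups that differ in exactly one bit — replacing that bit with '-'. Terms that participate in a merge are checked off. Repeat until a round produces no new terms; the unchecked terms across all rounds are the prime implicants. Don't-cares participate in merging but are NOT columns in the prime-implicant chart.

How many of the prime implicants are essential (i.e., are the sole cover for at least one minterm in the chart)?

4

Round 0: 00000✓ 00011✓ 00101✓ 00110✓ 00111✓ 01011✓ 01101✓ 10000✓ 10001✓ 10011✓ 10101✓ 11000✓ 11011✓ 11100✓ 11101✓
Round 1: -0000 -0011✓ -0101✓ -1011✓ -1101✓ 0-011✓ 0-101✓ 00-11 001-1 0011- 1-000 1-011✓ 1-101✓ 10-01 100-1 1000- 11-00 1110-
Round 2: --011 --101
PIs = {--011, --101, -0000, 00-11, 001-1, 0011-, 1-000, 10-01, 100-1, 1000-, 11-00, 1110-}
Coverage chart:
  m0: -0000 ←essential
  m5: --101,001-1
  m6: 0011- ←essential
  m7: 00-11,001-1,0011-
  m11: --011 ←essential
  m13: --101 ←essential
  m16: -0000,1-000,1000-
  m17: 10-01,100-1,1000-
  m19: --011,100-1
  m21: --101,10-01
  m24: 1-000,11-00
  m27: --011 ←essential
  m28: 11-00,1110-
  m29: --101,1110-
Essential: --011, --101, -0000, 0011-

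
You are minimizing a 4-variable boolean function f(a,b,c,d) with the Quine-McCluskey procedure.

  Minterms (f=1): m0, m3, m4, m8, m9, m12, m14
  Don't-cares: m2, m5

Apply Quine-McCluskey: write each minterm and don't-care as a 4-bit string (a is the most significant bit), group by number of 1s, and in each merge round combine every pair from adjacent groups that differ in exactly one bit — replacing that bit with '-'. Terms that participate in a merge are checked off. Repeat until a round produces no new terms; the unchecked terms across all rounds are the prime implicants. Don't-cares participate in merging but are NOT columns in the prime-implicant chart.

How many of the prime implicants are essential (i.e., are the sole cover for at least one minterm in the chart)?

3

[col 0] 0000*, 0010*, 0011*, 0100*, 0101*, 1000*, 1001*, 1100*, 1110*
[col 1] -000*, -100*, 0-00*, 00-0, 001-, 010-, 1-00*, 100-, 11-0
[col 2] --00
Prime implicants: --00, 00-0, 001-, 010-, 100-, 11-0
PI chart (minterm → PIs covering it):
  0 | --00,00-0
  3 | 001-  (sole → essential)
  4 | --00,010-
  8 | --00,100-
  9 | 100-  (sole → essential)
  12 | --00,11-0
  14 | 11-0  (sole → essential)
Essential prime implicants: 001-, 100-, 11-0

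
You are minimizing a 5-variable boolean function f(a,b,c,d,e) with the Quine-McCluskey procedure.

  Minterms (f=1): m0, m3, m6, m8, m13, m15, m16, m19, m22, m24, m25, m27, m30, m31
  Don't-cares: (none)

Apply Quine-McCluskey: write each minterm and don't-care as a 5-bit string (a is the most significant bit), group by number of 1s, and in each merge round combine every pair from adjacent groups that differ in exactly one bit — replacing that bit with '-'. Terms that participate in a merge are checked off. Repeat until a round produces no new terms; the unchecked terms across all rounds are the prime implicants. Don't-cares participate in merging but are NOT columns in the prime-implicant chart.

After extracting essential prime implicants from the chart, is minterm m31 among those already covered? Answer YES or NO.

[col 0] 00000*, 00011*, 00110*, 01000*, 01101*, 01111*, 10000*, 10011*, 10110*, 11000*, 11001*, 11011*, 11110*, 11111*
[col 1] -0000*, -0011, -0110, -1000*, -1111, 0-000*, 011-1, 1-000*, 1-011, 1-110, 11-11, 110-1, 1100-, 1111-
[col 2] --000
Prime implicants: --000, -0011, -0110, -1111, 011-1, 1-011, 1-110, 11-11, 110-1, 1100-, 1111-
PI chart (minterm → PIs covering it):
  0 | --000  (sole → essential)
  3 | -0011  (sole → essential)
  6 | -0110  (sole → essential)
  8 | --000  (sole → essential)
  13 | 011-1  (sole → essential)
  15 | -1111,011-1
  16 | --000  (sole → essential)
  19 | -0011,1-011
  22 | -0110,1-110
  24 | --000,1100-
  25 | 110-1,1100-
  27 | 1-011,11-11,110-1
  30 | 1-110,1111-
  31 | -1111,11-11,1111-
Essential prime implicants: --000, -0011, -0110, 011-1

NO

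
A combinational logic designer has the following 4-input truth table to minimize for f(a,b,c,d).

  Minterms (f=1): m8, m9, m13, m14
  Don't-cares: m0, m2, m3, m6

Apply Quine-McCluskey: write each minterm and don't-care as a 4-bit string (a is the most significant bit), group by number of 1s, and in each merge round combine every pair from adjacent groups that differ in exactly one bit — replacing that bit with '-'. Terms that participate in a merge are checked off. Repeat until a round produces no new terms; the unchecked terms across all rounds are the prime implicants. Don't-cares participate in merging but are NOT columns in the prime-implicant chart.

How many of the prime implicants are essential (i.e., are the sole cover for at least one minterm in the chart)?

2

size-2^0 implicants → 0000(✓)  0010(✓)  0011(✓)  0110(✓)  1000(✓)  1001(✓)  1101(✓)  1110(✓)
size-2^1 implicants → -000  -110  0-10  00-0  001-  1-01  100-
Unchecked terms (primes): -000, -110, 0-10, 00-0, 001-, 1-01, 100-
Minterm coverage:
  m8 ⊆ -000,100-
  m9 ⊆ 1-01,100-
  m13 ⊆ 1-01 [E]
  m14 ⊆ -110 [E]
E = {-110, 1-01}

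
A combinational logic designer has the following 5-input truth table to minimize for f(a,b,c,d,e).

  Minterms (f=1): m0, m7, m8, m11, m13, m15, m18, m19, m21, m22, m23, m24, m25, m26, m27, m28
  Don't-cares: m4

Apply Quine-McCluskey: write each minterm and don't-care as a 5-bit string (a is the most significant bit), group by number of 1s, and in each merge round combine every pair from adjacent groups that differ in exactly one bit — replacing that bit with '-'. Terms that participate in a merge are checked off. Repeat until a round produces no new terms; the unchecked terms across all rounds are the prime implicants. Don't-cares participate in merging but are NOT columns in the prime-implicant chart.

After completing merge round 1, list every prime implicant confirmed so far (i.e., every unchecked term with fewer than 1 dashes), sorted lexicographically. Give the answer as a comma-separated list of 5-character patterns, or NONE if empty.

NONE

Round 0: 00000✓ 00100✓ 00111✓ 01000✓ 01011✓ 01101✓ 01111✓ 10010✓ 10011✓ 10101✓ 10110✓ 10111✓ 11000✓ 11001✓ 11010✓ 11011✓ 11100✓
Round 1: -0111 -1000 -1011 0-000 0-111 00-00 01-11 011-1 1-010✓ 1-011✓ 10-10✓ 10-11✓ 1001-✓ 101-1 1011-✓ 11-00 110-0✓ 110-1✓ 1100-✓ 1101-✓
Round 2: 1-01- 10-1- 110--
PIs = {-0111, -1000, -1011, 0-000, 0-111, 00-00, 01-11, 011-1, 1-01-, 10-1-, 101-1, 11-00, 110--}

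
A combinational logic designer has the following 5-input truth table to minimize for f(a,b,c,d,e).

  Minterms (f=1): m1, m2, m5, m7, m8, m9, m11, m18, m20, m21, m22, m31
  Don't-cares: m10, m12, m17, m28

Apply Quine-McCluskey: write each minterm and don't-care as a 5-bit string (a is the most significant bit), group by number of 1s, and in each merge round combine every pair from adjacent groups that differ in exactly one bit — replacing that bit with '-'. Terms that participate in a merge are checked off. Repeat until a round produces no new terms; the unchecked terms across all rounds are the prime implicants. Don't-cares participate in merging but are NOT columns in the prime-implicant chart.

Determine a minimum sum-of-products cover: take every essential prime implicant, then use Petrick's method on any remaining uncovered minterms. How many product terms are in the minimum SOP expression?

size-2^0 implicants → 00001(✓)  00010(✓)  00101(✓)  00111(✓)  01000(✓)  01001(✓)  01010(✓)  01011(✓)  01100(✓)  10001(✓)  10010(✓)  10100(✓)  10101(✓)  10110(✓)  11100(✓)  11111
size-2^1 implicants → -0001(✓)  -0010  -0101(✓)  -1100  0-001  0-010  00-01(✓)  001-1  01-00  010-0(✓)  010-1(✓)  0100-(✓)  0101-(✓)  1-100  10-01(✓)  10-10  101-0  1010-
size-2^2 implicants → -0-01  010--
Unchecked terms (primes): -0-01, -0010, -1100, 0-001, 0-010, 001-1, 01-00, 010--, 1-100, 10-10, 101-0, 1010-, 11111
Minterm coverage:
  m1 ⊆ -0-01,0-001
  m2 ⊆ -0010,0-010
  m5 ⊆ -0-01,001-1
  m7 ⊆ 001-1 [E]
  m8 ⊆ 01-00,010--
  m9 ⊆ 0-001,010--
  m11 ⊆ 010-- [E]
  m18 ⊆ -0010,10-10
  m20 ⊆ 1-100,101-0,1010-
  m21 ⊆ -0-01,1010-
  m22 ⊆ 10-10,101-0
  m31 ⊆ 11111 [E]
E = {001-1, 010--, 11111}
Petrick residual → -0-01, -0010, 101-0
Cover = b'd'e + b'c'de' + a'b'ce + a'bc' + ab'ce' + abcde  |cover|=6

6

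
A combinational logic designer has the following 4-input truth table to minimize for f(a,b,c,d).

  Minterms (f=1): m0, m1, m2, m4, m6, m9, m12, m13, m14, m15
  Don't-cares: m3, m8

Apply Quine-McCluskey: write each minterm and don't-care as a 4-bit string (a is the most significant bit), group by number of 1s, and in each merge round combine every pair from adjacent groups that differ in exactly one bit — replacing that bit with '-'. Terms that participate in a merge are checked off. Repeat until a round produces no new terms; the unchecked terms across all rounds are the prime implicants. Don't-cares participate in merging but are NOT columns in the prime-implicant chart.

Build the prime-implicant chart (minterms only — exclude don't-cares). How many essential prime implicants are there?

Round 0: 0000✓ 0001✓ 0010✓ 0011✓ 0100✓ 0110✓ 1000✓ 1001✓ 1100✓ 1101✓ 1110✓ 1111✓
Round 1: -000✓ -001✓ -100✓ -110✓ 0-00✓ 0-10✓ 00-0✓ 00-1✓ 000-✓ 001-✓ 01-0✓ 1-00✓ 1-01✓ 100-✓ 11-0✓ 11-1✓ 110-✓ 111-✓
Round 2: --00 -00- -1-0 0--0 00-- 1-0- 11--
PIs = {--00, -00-, -1-0, 0--0, 00--, 1-0-, 11--}
Coverage chart:
  m0: --00,-00-,0--0,00--
  m1: -00-,00--
  m2: 0--0,00--
  m4: --00,-1-0,0--0
  m6: -1-0,0--0
  m9: -00-,1-0-
  m12: --00,-1-0,1-0-,11--
  m13: 1-0-,11--
  m14: -1-0,11--
  m15: 11-- ←essential
Essential: 11--

1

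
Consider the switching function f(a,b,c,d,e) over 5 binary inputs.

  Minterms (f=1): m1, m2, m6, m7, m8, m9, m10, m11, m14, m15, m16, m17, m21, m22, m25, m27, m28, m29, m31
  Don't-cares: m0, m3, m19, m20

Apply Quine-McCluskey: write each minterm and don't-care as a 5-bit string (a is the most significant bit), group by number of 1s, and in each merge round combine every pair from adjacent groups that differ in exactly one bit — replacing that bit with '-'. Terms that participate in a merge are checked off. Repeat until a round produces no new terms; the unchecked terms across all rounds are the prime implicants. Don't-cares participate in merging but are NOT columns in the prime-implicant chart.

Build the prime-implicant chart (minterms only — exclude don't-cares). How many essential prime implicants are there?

[col 0] 00000*, 00001*, 00010*, 00011*, 00110*, 00111*, 01000*, 01001*, 01010*, 01011*, 01110*, 01111*, 10000*, 10001*, 10011*, 10100*, 10101*, 10110*, 11001*, 11011*, 11100*, 11101*, 11111*
[col 1] -0000*, -0001*, -0011*, -0110, -1001*, -1011*, -1111*, 0-000*, 0-001*, 0-010*, 0-011*, 0-110*, 0-111*, 00-10*, 00-11*, 000-0*, 000-1*, 0000-*, 0001-*, 0011-*, 01-10*, 01-11*, 010-0*, 010-1*, 0100-*, 0101-*, 0111-*, 1-001*, 1-011*, 1-100*, 1-101*, 10-00*, 10-01*, 100-1*, 1000-*, 101-0, 1010-*, 11-01*, 11-11*, 110-1*, 111-1*, 1110-*
[col 2] --001*, --011*, -00-1*, -000-, -1-11, -10-1*, 0--10*, 0--11*, 0-0-0*, 0-0-1*, 0-00-*, 0-01-*, 0-11-*, 00-1-*, 000--*, 01-1-*, 010--*, 1--01, 1-0-1*, 1-10-, 10-0-, 11--1
[col 3] --0-1, 0--1-, 0-0--
Prime implicants: --0-1, -000-, -0110, -1-11, 0--1-, 0-0--, 1--01, 1-10-, 10-0-, 101-0, 11--1
PI chart (minterm → PIs covering it):
  1 | --0-1,-000-,0-0--
  2 | 0--1-,0-0--
  6 | -0110,0--1-
  7 | 0--1-  (sole → essential)
  8 | 0-0--  (sole → essential)
  9 | --0-1,0-0--
  10 | 0--1-,0-0--
  11 | --0-1,-1-11,0--1-,0-0--
  14 | 0--1-  (sole → essential)
  15 | -1-11,0--1-
  16 | -000-,10-0-
  17 | --0-1,-000-,1--01,10-0-
  21 | 1--01,1-10-,10-0-
  22 | -0110,101-0
  25 | --0-1,1--01,11--1
  27 | --0-1,-1-11,11--1
  28 | 1-10-  (sole → essential)
  29 | 1--01,1-10-,11--1
  31 | -1-11,11--1
Essential prime implicants: 0--1-, 0-0--, 1-10-

3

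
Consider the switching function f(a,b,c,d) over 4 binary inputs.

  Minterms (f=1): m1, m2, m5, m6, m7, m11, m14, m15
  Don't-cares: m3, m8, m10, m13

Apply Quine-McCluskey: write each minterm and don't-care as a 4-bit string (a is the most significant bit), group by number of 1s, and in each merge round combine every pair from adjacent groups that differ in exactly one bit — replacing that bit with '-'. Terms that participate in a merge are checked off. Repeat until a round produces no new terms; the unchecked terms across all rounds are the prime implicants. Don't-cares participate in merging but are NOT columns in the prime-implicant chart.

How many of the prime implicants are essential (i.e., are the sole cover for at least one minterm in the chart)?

[col 0] 0001*, 0010*, 0011*, 0101*, 0110*, 0111*, 1000*, 1010*, 1011*, 1101*, 1110*, 1111*
[col 1] -010*, -011*, -101*, -110*, -111*, 0-01*, 0-10*, 0-11*, 00-1*, 001-*, 01-1*, 011-*, 1-10*, 1-11*, 10-0, 101-*, 11-1*, 111-*
[col 2] --10*, --11*, -01-*, -1-1, -11-*, 0--1, 0-1-*, 1-1-*
[col 3] --1-
Prime implicants: --1-, -1-1, 0--1, 10-0
PI chart (minterm → PIs covering it):
  1 | 0--1  (sole → essential)
  2 | --1-  (sole → essential)
  5 | -1-1,0--1
  6 | --1-  (sole → essential)
  7 | --1-,-1-1,0--1
  11 | --1-  (sole → essential)
  14 | --1-  (sole → essential)
  15 | --1-,-1-1
Essential prime implicants: --1-, 0--1

2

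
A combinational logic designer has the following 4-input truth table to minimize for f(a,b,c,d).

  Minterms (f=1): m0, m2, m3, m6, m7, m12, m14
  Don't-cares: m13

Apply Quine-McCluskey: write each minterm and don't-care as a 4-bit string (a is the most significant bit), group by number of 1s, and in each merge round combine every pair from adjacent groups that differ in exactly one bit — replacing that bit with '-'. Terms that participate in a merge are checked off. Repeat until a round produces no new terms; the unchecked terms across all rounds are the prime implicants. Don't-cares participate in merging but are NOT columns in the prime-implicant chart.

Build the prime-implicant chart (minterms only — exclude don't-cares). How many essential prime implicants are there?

[col 0] 0000*, 0010*, 0011*, 0110*, 0111*, 1100*, 1101*, 1110*
[col 1] -110, 0-10*, 0-11*, 00-0, 001-*, 011-*, 11-0, 110-
[col 2] 0-1-
Prime implicants: -110, 0-1-, 00-0, 11-0, 110-
PI chart (minterm → PIs covering it):
  0 | 00-0  (sole → essential)
  2 | 0-1-,00-0
  3 | 0-1-  (sole → essential)
  6 | -110,0-1-
  7 | 0-1-  (sole → essential)
  12 | 11-0,110-
  14 | -110,11-0
Essential prime implicants: 0-1-, 00-0

2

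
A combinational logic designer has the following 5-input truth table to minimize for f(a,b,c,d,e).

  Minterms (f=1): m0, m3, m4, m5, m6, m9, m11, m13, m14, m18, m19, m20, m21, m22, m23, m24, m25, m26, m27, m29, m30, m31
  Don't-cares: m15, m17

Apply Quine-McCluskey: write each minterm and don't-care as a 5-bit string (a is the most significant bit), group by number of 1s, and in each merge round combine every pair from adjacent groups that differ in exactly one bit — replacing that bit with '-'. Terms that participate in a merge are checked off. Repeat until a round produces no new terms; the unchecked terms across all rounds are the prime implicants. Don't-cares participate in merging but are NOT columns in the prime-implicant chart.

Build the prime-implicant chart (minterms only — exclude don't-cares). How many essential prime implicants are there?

5

Round 0: 00000✓ 00011✓ 00100✓ 00101✓ 00110✓ 01001✓ 01011✓ 01101✓ 01110✓ 01111✓ 10001✓ 10010✓ 10011✓ 10100✓ 10101✓ 10110✓ 10111✓ 11000✓ 11001✓ 11010✓ 11011✓ 11101✓ 11110✓ 11111✓
Round 1: -0011✓ -0100✓ -0101✓ -0110✓ -1001✓ -1011✓ -1101✓ -1110✓ -1111✓ 0-011✓ 0-101✓ 0-110✓ 00-00 001-0✓ 0010-✓ 01-01✓ 01-11✓ 010-1✓ 011-1✓ 0111-✓ 1-001✓ 1-010✓ 1-011✓ 1-101✓ 1-110✓ 1-111✓ 10-01✓ 10-10✓ 10-11✓ 100-1✓ 1001-✓ 101-0✓ 101-1✓ 1010-✓ 1011-✓ 11-01✓ 11-10✓ 11-11✓ 110-0✓ 110-1✓ 1100-✓ 1101-✓ 111-1✓ 1111-✓
Round 2: --011 --101 --110 -01-0 -010- -1-01✓ -1-11✓ -10-1✓ -11-1✓ -111- 01--1✓ 1--01✓ 1--10✓ 1--11✓ 1-0-1✓ 1-01-✓ 1-1-1✓ 1-11-✓ 10--1✓ 10-1-✓ 101-- 11--1✓ 11-1-✓ 110--
Round 3: -1--1 1---1 1--1-
PIs = {--011, --101, --110, -01-0, -010-, -1--1, -111-, 00-00, 1---1, 1--1-, 101--, 110--}
Coverage chart:
  m0: 00-00 ←essential
  m3: --011 ←essential
  m4: -01-0,-010-,00-00
  m5: --101,-010-
  m6: --110,-01-0
  m9: -1--1 ←essential
  m11: --011,-1--1
  m13: --101,-1--1
  m14: --110,-111-
  m18: 1--1- ←essential
  m19: --011,1---1,1--1-
  m20: -01-0,-010-,101--
  m21: --101,-010-,1---1,101--
  m22: --110,-01-0,1--1-,101--
  m23: 1---1,1--1-,101--
  m24: 110-- ←essential
  m25: -1--1,1---1,110--
  m26: 1--1-,110--
  m27: --011,-1--1,1---1,1--1-,110--
  m29: --101,-1--1,1---1
  m30: --110,-111-,1--1-
  m31: -1--1,-111-,1---1,1--1-
Essential: --011, -1--1, 00-00, 1--1-, 110--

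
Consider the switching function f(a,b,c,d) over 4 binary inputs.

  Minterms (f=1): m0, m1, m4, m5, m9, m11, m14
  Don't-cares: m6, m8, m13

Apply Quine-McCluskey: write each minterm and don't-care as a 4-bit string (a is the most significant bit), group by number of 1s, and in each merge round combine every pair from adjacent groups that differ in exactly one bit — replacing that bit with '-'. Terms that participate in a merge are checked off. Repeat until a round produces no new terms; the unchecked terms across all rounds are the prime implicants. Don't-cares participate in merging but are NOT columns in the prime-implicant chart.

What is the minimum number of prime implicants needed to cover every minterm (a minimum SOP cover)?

3

size-2^0 implicants → 0000(✓)  0001(✓)  0100(✓)  0101(✓)  0110(✓)  1000(✓)  1001(✓)  1011(✓)  1101(✓)  1110(✓)
size-2^1 implicants → -000(✓)  -001(✓)  -101(✓)  -110  0-00(✓)  0-01(✓)  000-(✓)  01-0  010-(✓)  1-01(✓)  10-1  100-(✓)
size-2^2 implicants → --01  -00-  0-0-
Unchecked terms (primes): --01, -00-, -110, 0-0-, 01-0, 10-1
Minterm coverage:
  m0 ⊆ -00-,0-0-
  m1 ⊆ --01,-00-,0-0-
  m4 ⊆ 0-0-,01-0
  m5 ⊆ --01,0-0-
  m9 ⊆ --01,-00-,10-1
  m11 ⊆ 10-1 [E]
  m14 ⊆ -110 [E]
E = {-110, 10-1}
Petrick residual → 0-0-
Cover = bcd' + a'c' + ab'd  |cover|=3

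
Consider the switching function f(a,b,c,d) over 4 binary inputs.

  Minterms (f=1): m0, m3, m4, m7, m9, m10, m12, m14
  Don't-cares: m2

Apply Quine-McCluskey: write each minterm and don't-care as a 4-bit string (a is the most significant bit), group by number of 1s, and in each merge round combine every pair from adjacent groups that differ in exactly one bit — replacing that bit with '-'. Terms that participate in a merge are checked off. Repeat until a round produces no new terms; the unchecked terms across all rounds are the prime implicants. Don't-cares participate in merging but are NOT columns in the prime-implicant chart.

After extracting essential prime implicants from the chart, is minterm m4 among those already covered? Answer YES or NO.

NO

[col 0] 0000*, 0010*, 0011*, 0100*, 0111*, 1001, 1010*, 1100*, 1110*
[col 1] -010, -100, 0-00, 0-11, 00-0, 001-, 1-10, 11-0
Prime implicants: -010, -100, 0-00, 0-11, 00-0, 001-, 1-10, 1001, 11-0
PI chart (minterm → PIs covering it):
  0 | 0-00,00-0
  3 | 0-11,001-
  4 | -100,0-00
  7 | 0-11  (sole → essential)
  9 | 1001  (sole → essential)
  10 | -010,1-10
  12 | -100,11-0
  14 | 1-10,11-0
Essential prime implicants: 0-11, 1001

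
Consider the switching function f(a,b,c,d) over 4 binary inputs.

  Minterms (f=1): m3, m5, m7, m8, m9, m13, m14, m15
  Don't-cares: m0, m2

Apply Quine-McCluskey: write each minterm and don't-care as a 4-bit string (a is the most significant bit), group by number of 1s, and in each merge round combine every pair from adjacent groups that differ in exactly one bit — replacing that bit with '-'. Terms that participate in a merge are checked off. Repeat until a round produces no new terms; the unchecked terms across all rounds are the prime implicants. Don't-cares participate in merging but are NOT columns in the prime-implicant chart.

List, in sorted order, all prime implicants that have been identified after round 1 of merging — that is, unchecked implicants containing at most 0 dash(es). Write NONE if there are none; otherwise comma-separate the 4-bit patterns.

NONE

[col 0] 0000*, 0010*, 0011*, 0101*, 0111*, 1000*, 1001*, 1101*, 1110*, 1111*
[col 1] -000, -101*, -111*, 0-11, 00-0, 001-, 01-1*, 1-01, 100-, 11-1*, 111-
[col 2] -1-1
Prime implicants: -000, -1-1, 0-11, 00-0, 001-, 1-01, 100-, 111-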